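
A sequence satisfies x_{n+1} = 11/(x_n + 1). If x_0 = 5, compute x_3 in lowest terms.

187/83

x_1 = 11/(5 + 1) = 11/6.
x_2 = 11/(11/6 + 1) = 66/17.
x_3 = 11/(66/17 + 1) = 187/83.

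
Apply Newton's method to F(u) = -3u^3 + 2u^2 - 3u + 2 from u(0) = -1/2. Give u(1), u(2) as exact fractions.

F'(u) = -9u^2 + 4u - 3.
F(-1/2) = 35/8, F'(-1/2) = -29/4, so u(1) = (-1/2) - (35/8)/(-29/4) = 3/29.
F(3/29) = 41650/24389, F'(3/29) = -2256/841, so u(2) = (3/29) - (41650/24389)/(-2256/841) = 24209/32712.

u(1) = 3/29, u(2) = 24209/32712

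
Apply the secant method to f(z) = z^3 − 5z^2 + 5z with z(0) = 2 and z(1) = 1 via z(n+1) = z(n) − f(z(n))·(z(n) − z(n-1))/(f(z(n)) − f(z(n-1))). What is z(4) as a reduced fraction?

f(2) = −2, f(1) = 1. z(2) = 1 − 1·(1 − 2)/(1 − (−2)) = 4/3.
f(1) = 1, f(4/3) = 4/27. z(3) = (4/3) − (4/27)·((4/3) − 1)/((4/27) − 1) = 32/23.
f(4/3) = 4/27, f(32/23) = −352/12167. z(4) = (32/23) − (−352/12167)·((32/23) − (4/3))/((−352/12167) − (4/27)) = 20096/14543.

20096/14543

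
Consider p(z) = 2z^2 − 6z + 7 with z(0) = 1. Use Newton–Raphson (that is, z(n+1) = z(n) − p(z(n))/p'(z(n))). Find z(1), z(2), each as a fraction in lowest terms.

p'(z) = 4z − 6.
p(1) = 3, p'(1) = −2, so z(1) = 1 − 3/(−2) = 5/2.
p(5/2) = 9/2, p'(5/2) = 4, so z(2) = (5/2) − (9/2)/4 = 11/8.

z(1) = 5/2, z(2) = 11/8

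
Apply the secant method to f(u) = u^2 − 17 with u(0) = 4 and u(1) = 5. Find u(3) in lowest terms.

169/41

f(4) = −1, f(5) = 8. u(2) = 5 − 8·(5 − 4)/(8 − (−1)) = 37/9.
f(5) = 8, f(37/9) = −8/81. u(3) = (37/9) − (−8/81)·((37/9) − 5)/((−8/81) − 8) = 169/41.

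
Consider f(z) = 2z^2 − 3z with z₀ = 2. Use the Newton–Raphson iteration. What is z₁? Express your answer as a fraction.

8/5

f'(z) = 4z − 3.
f(2) = 2, f'(2) = 5, so z₁ = 2 − 2/5 = 8/5.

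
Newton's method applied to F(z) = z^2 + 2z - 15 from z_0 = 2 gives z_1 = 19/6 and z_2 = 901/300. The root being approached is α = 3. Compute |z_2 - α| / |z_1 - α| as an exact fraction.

1/50

z_1 - α = 19/6 - 3 = 1/6, so |z_1 - α| = 1/6.
z_2 - α = 901/300 - 3 = 1/300, so |z_2 - α| = 1/300.
Ratio = (1/300) / (1/6) = 1/50.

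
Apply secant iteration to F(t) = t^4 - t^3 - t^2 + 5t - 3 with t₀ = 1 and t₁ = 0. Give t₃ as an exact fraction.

192/263

F(1) = 1, F(0) = -3. t₂ = 0 - (-3)·(0 - 1)/((-3) - 1) = 3/4.
F(0) = -3, F(3/4) = 21/256. t₃ = (3/4) - (21/256)·((3/4) - 0)/((21/256) - (-3)) = 192/263.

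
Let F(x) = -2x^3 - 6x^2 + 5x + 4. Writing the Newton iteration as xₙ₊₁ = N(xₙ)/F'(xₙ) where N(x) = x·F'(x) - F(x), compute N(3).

-166

F'(x) = -6x^2 - 12x + 5.
N(x) = x·F'(x) - F(x) = x·(-6x^2 - 12x + 5) - (-2x^3 - 6x^2 + 5x + 4) = -4x^3 - 6x^2 - 4.
N(3) = -166.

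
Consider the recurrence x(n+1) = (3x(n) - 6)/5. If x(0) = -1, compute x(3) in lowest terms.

-321/125

x(1) = (3·(-1) - 6)/5 = -9/5.
x(2) = (3·(-9/5) - 6)/5 = -57/25.
x(3) = (3·(-57/25) - 6)/5 = -321/125.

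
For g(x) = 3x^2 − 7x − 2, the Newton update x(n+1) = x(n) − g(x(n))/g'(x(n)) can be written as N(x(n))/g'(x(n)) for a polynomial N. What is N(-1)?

5

g'(x) = 6x − 7.
N(x) = x·g'(x) − g(x) = x·(6x − 7) − (3x^2 − 7x − 2) = 3x^2 + 2.
N(-1) = 5.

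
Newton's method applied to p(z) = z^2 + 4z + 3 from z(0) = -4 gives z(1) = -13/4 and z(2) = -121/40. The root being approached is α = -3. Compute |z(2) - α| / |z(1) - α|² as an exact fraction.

2/5

z(1) - α = -13/4 - (-3) = -13/4 + 3 = -1/4, so |z(1) - α| = 1/4.
z(2) - α = -121/40 - (-3) = -121/40 + 3 = -1/40, so |z(2) - α| = 1/40.
|z(1) - α|² = 1/16.
Ratio = (1/40) / (1/16) = 2/5.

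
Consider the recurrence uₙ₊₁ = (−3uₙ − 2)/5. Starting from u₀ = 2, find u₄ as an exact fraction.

26/625

u₁ = (−3·2 − 2)/5 = −8/5.
u₂ = (−3·(−8/5) − 2)/5 = 14/25.
u₃ = (−3·(14/25) − 2)/5 = −92/125.
u₄ = (−3·(−92/125) − 2)/5 = 26/625.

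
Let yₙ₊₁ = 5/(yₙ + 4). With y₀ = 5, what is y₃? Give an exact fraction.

y₁ = 5/(5 + 4) = 5/9.
y₂ = 5/(5/9 + 4) = 45/41.
y₃ = 5/(45/41 + 4) = 205/209.

205/209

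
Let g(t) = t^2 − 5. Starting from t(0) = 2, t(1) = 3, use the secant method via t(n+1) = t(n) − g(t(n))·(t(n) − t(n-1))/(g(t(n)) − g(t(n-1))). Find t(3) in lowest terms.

29/13

g(2) = −1, g(3) = 4. t(2) = 3 − 4·(3 − 2)/(4 − (−1)) = 11/5.
g(3) = 4, g(11/5) = −4/25. t(3) = (11/5) − (−4/25)·((11/5) − 3)/((−4/25) − 4) = 29/13.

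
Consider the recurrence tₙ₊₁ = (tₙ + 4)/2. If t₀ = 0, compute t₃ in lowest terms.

7/2

t₁ = (0 + 4)/2 = 2.
t₂ = (2 + 4)/2 = 3.
t₃ = (3 + 4)/2 = 7/2.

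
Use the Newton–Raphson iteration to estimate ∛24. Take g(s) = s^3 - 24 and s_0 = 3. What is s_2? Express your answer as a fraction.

13162/4563

g'(s) = 3s^2.
g(3) = 3, g'(3) = 27, so s_1 = 3 - 3/27 = 26/9.
g(26/9) = 80/729, g'(26/9) = 676/27, so s_2 = (26/9) - (80/729)/(676/27) = 13162/4563.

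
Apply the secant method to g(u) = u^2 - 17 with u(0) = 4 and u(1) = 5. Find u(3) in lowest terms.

g(4) = -1, g(5) = 8. u(2) = 5 - 8·(5 - 4)/(8 - (-1)) = 37/9.
g(5) = 8, g(37/9) = -8/81. u(3) = (37/9) - (-8/81)·((37/9) - 5)/((-8/81) - 8) = 169/41.

169/41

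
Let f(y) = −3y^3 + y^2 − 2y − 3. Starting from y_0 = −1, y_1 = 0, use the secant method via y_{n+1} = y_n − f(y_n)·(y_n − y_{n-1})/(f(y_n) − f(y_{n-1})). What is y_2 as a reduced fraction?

−1/2

f(−1) = 3, f(0) = −3. y_2 = 0 − (−3)·(0 − (−1))/((−3) − 3) = −1/2.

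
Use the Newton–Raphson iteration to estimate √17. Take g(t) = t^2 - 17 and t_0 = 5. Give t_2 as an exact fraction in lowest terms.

433/105

g'(t) = 2t.
g(5) = 8, g'(5) = 10, so t_1 = 5 - 8/10 = 21/5.
g(21/5) = 16/25, g'(21/5) = 42/5, so t_2 = (21/5) - (16/25)/(42/5) = 433/105.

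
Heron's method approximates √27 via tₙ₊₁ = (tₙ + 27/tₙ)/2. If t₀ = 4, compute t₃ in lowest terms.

25575217/4921952

t₁ = (4 + 27/4)/2 = 43/8.
t₂ = (43/8 + 27/(43/8))/2 = 3577/688.
t₃ = (3577/688 + 27/(3577/688))/2 = 25575217/4921952.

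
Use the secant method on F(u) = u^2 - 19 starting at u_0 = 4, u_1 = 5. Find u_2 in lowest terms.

F(4) = -3, F(5) = 6. u_2 = 5 - 6·(5 - 4)/(6 - (-3)) = 13/3.

13/3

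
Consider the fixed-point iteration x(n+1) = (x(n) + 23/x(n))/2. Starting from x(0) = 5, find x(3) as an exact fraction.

2649601/552480

x(1) = (5 + 23/5)/2 = 24/5.
x(2) = (24/5 + 23/(24/5))/2 = 1151/240.
x(3) = (1151/240 + 23/(1151/240))/2 = 2649601/552480.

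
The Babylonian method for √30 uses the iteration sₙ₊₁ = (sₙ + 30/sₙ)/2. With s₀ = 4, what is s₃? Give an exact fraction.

s₁ = (4 + 30/4)/2 = 23/4.
s₂ = (23/4 + 30/(23/4))/2 = 1009/184.
s₃ = (1009/184 + 30/(1009/184))/2 = 2033761/371312.

2033761/371312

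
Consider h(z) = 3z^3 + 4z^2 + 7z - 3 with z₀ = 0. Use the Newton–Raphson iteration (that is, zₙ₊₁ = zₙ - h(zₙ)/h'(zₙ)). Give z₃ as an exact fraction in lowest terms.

h'(z) = 9z^2 + 8z + 7.
h(0) = -3, h'(0) = 7, so z₁ = 0 - (-3)/7 = 3/7.
h(3/7) = 333/343, h'(3/7) = 592/49, so z₂ = (3/7) - (333/343)/(592/49) = 39/112.
h(39/112) = 69093/1404928, h'(39/112) = 136441/12544, so z₃ = (39/112) - (69093/1404928)/(136441/12544) = 2626053/7640696.

2626053/7640696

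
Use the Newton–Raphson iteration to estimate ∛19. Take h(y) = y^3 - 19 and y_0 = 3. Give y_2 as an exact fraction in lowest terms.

1152011/431649

h'(y) = 3y^2.
h(3) = 8, h'(3) = 27, so y_1 = 3 - 8/27 = 73/27.
h(73/27) = 15040/19683, h'(73/27) = 5329/243, so y_2 = (73/27) - (15040/19683)/(5329/243) = 1152011/431649.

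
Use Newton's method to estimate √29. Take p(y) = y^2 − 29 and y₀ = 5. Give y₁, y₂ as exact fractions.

y₁ = 27/5, y₂ = 727/135

p'(y) = 2y.
p(5) = −4, p'(5) = 10, so y₁ = 5 − (−4)/10 = 27/5.
p(27/5) = 4/25, p'(27/5) = 54/5, so y₂ = (27/5) − (4/25)/(54/5) = 727/135.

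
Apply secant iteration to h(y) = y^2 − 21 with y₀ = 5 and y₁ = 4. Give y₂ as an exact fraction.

41/9

h(5) = 4, h(4) = −5. y₂ = 4 − (−5)·(4 − 5)/((−5) − 4) = 41/9.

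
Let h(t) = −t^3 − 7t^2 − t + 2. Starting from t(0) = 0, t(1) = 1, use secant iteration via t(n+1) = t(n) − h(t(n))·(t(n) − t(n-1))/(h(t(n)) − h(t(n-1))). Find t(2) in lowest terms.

h(0) = 2, h(1) = −7. t(2) = 1 − (−7)·(1 − 0)/((−7) − 2) = 2/9.

2/9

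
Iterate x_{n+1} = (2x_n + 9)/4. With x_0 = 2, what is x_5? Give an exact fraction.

x_1 = (2·2 + 9)/4 = 13/4.
x_2 = (2·(13/4) + 9)/4 = 31/8.
x_3 = (2·(31/8) + 9)/4 = 67/16.
x_4 = (2·(67/16) + 9)/4 = 139/32.
x_5 = (2·(139/32) + 9)/4 = 283/64.

283/64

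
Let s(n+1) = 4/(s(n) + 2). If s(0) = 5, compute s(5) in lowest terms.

s(1) = 4/(5 + 2) = 4/7.
s(2) = 4/(4/7 + 2) = 14/9.
s(3) = 4/(14/9 + 2) = 9/8.
s(4) = 4/(9/8 + 2) = 32/25.
s(5) = 4/(32/25 + 2) = 50/41.

50/41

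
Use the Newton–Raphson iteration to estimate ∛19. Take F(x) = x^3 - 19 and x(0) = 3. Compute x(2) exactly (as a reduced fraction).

F'(x) = 3x^2.
F(3) = 8, F'(3) = 27, so x(1) = 3 - 8/27 = 73/27.
F(73/27) = 15040/19683, F'(73/27) = 5329/243, so x(2) = (73/27) - (15040/19683)/(5329/243) = 1152011/431649.

1152011/431649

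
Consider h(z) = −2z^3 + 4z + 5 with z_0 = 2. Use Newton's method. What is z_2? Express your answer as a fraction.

h'(z) = −6z^2 + 4.
h(2) = −3, h'(2) = −20, so z_1 = 2 − (−3)/(−20) = 37/20.
h(37/20) = −1053/4000, h'(37/20) = −3307/200, so z_2 = (37/20) − (−1053/4000)/(−3307/200) = 60653/33070.

60653/33070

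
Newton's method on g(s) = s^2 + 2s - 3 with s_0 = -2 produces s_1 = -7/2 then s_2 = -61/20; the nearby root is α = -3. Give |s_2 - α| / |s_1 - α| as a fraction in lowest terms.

1/10

s_1 - α = -7/2 - (-3) = -7/2 + 3 = -1/2, so |s_1 - α| = 1/2.
s_2 - α = -61/20 - (-3) = -61/20 + 3 = -1/20, so |s_2 - α| = 1/20.
Ratio = (1/20) / (1/2) = 1/10.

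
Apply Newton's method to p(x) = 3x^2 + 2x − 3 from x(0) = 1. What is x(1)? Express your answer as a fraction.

3/4

p'(x) = 6x + 2.
p(1) = 2, p'(1) = 8, so x(1) = 1 − 2/8 = 3/4.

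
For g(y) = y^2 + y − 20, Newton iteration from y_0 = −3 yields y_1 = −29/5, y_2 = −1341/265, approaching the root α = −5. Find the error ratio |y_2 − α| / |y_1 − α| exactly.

y_1 − α = −29/5 − (−5) = −29/5 + 5 = −4/5, so |y_1 − α| = 4/5.
y_2 − α = −1341/265 − (−5) = −1341/265 + 5 = −16/265, so |y_2 − α| = 16/265.
Ratio = (16/265) / (4/5) = 4/53.

4/53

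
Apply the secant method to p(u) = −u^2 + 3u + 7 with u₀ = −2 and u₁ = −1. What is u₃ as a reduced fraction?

−17/11

p(−2) = −3, p(−1) = 3. u₂ = (−1) − 3·((−1) − (−2))/(3 − (−3)) = −3/2.
p(−1) = 3, p(−3/2) = 1/4. u₃ = (−3/2) − (1/4)·((−3/2) − (−1))/((1/4) − 3) = −17/11.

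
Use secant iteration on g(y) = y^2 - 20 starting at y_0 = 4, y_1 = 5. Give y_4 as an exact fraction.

g(4) = -4, g(5) = 5. y_2 = 5 - 5·(5 - 4)/(5 - (-4)) = 40/9.
g(5) = 5, g(40/9) = -20/81. y_3 = (40/9) - (-20/81)·((40/9) - 5)/((-20/81) - 5) = 76/17.
g(40/9) = -20/81, g(76/17) = -4/289. y_4 = (76/17) - (-4/289)·((76/17) - (40/9))/((-4/289) - (-20/81)) = 1525/341.

1525/341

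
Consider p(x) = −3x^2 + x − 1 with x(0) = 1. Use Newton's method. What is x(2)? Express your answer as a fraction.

−13/35

p'(x) = −6x + 1.
p(1) = −3, p'(1) = −5, so x(1) = 1 − (−3)/(−5) = 2/5.
p(2/5) = −27/25, p'(2/5) = −7/5, so x(2) = (2/5) − (−27/25)/(−7/5) = −13/35.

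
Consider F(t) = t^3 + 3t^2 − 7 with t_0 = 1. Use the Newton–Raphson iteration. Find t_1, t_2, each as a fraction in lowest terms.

t_1 = 4/3, t_2 = 461/360

F'(t) = 3t^2 + 6t.
F(1) = −3, F'(1) = 9, so t_1 = 1 − (−3)/9 = 4/3.
F(4/3) = 19/27, F'(4/3) = 40/3, so t_2 = (4/3) − (19/27)/(40/3) = 461/360.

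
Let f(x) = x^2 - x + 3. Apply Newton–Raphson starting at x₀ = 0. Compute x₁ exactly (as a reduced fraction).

f'(x) = 2x - 1.
f(0) = 3, f'(0) = -1, so x₁ = 0 - 3/(-1) = 3.

3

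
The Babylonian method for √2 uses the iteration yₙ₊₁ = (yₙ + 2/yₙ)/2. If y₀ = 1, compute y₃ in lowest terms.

577/408

y₁ = (1 + 2/1)/2 = 3/2.
y₂ = (3/2 + 2/(3/2))/2 = 17/12.
y₃ = (17/12 + 2/(17/12))/2 = 577/408.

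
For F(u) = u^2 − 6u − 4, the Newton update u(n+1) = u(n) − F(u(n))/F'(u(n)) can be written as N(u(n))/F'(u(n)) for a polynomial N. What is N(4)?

F'(u) = 2u − 6.
N(u) = u·F'(u) − F(u) = u·(2u − 6) − (u^2 − 6u − 4) = u^2 + 4.
N(4) = 20.

20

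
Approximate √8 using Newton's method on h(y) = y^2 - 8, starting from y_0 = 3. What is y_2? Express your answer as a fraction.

577/204

h'(y) = 2y.
h(3) = 1, h'(3) = 6, so y_1 = 3 - 1/6 = 17/6.
h(17/6) = 1/36, h'(17/6) = 17/3, so y_2 = (17/6) - (1/36)/(17/3) = 577/204.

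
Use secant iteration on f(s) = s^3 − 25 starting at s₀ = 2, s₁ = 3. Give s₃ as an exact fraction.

f(2) = −17, f(3) = 2. s₂ = 3 − 2·(3 − 2)/(2 − (−17)) = 55/19.
f(3) = 2, f(55/19) = −5100/6859. s₃ = (55/19) − (−5100/6859)·((55/19) − 3)/((−5100/6859) − 2) = 27505/9409.

27505/9409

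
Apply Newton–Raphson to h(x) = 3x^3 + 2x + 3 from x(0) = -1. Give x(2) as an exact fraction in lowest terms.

-8367/10681

h'(x) = 9x^2 + 2.
h(-1) = -2, h'(-1) = 11, so x(1) = (-1) - (-2)/11 = -9/11.
h(-9/11) = -372/1331, h'(-9/11) = 971/121, so x(2) = (-9/11) - (-372/1331)/(971/121) = -8367/10681.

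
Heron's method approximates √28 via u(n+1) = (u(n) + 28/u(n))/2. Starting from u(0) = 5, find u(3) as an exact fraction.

62921681/11891080

u(1) = (5 + 28/5)/2 = 53/10.
u(2) = (53/10 + 28/(53/10))/2 = 5609/1060.
u(3) = (5609/1060 + 28/(5609/1060))/2 = 62921681/11891080.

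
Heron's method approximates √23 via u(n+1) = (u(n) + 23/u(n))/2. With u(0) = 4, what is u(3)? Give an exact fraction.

17913697/3735264

u(1) = (4 + 23/4)/2 = 39/8.
u(2) = (39/8 + 23/(39/8))/2 = 2993/624.
u(3) = (2993/624 + 23/(2993/624))/2 = 17913697/3735264.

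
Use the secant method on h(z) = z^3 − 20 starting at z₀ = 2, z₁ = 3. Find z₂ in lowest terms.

50/19

h(2) = −12, h(3) = 7. z₂ = 3 − 7·(3 − 2)/(7 − (−12)) = 50/19.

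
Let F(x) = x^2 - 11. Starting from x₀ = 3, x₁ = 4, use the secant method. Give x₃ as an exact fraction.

169/51

F(3) = -2, F(4) = 5. x₂ = 4 - 5·(4 - 3)/(5 - (-2)) = 23/7.
F(4) = 5, F(23/7) = -10/49. x₃ = (23/7) - (-10/49)·((23/7) - 4)/((-10/49) - 5) = 169/51.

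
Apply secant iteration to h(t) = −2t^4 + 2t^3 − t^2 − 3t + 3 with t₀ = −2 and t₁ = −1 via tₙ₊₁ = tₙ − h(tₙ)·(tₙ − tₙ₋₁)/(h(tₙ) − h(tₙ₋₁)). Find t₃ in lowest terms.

−614901/572309

h(−2) = −43, h(−1) = 1. t₂ = (−1) − 1·((−1) − (−2))/(1 − (−43)) = −45/44.
h(−1) = 1, h(−45/44) = 1301739/1874048. t₃ = (−45/44) − (1301739/1874048)·((−45/44) − (−1))/((1301739/1874048) − 1) = −614901/572309.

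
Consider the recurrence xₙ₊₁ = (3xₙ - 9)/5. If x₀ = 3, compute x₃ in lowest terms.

-72/25

x₁ = (3·3 - 9)/5 = 0.
x₂ = (3·0 - 9)/5 = -9/5.
x₃ = (3·(-9/5) - 9)/5 = -72/25.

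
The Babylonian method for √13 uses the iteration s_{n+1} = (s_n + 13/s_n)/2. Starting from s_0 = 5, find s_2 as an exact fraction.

s_1 = (5 + 13/5)/2 = 19/5.
s_2 = (19/5 + 13/(19/5))/2 = 343/95.

343/95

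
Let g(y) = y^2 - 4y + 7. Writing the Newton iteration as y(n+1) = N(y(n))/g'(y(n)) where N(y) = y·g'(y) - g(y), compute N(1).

-6

g'(y) = 2y - 4.
N(y) = y·g'(y) - g(y) = y·(2y - 4) - (y^2 - 4y + 7) = y^2 - 7.
N(1) = -6.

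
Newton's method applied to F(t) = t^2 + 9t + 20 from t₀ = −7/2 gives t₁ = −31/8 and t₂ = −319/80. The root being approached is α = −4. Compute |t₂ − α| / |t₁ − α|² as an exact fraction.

4/5

t₁ − α = −31/8 − (−4) = −31/8 + 4 = 1/8, so |t₁ − α| = 1/8.
t₂ − α = −319/80 − (−4) = −319/80 + 4 = 1/80, so |t₂ − α| = 1/80.
|t₁ − α|² = 1/64.
Ratio = (1/80) / (1/64) = 4/5.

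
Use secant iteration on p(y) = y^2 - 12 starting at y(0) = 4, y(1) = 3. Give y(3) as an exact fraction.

52/15

p(4) = 4, p(3) = -3. y(2) = 3 - (-3)·(3 - 4)/((-3) - 4) = 24/7.
p(3) = -3, p(24/7) = -12/49. y(3) = (24/7) - (-12/49)·((24/7) - 3)/((-12/49) - (-3)) = 52/15.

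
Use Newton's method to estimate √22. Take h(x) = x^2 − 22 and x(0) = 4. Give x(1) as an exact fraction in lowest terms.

h'(x) = 2x.
h(4) = −6, h'(4) = 8, so x(1) = 4 − (−6)/8 = 19/4.

19/4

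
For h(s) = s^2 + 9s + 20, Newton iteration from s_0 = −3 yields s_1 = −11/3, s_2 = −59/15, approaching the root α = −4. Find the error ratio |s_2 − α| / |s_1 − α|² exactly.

s_1 − α = −11/3 − (−4) = −11/3 + 4 = 1/3, so |s_1 − α| = 1/3.
s_2 − α = −59/15 − (−4) = −59/15 + 4 = 1/15, so |s_2 − α| = 1/15.
|s_1 − α|² = 1/9.
Ratio = (1/15) / (1/9) = 3/5.

3/5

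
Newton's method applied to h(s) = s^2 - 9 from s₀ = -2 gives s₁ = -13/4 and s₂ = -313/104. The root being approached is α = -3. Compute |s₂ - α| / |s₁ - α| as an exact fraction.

1/26

s₁ - α = -13/4 - (-3) = -13/4 + 3 = -1/4, so |s₁ - α| = 1/4.
s₂ - α = -313/104 - (-3) = -313/104 + 3 = -1/104, so |s₂ - α| = 1/104.
Ratio = (1/104) / (1/4) = 1/26.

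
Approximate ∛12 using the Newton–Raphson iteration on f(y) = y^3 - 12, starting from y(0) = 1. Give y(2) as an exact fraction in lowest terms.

f'(y) = 3y^2.
f(1) = -11, f'(1) = 3, so y(1) = 1 - (-11)/3 = 14/3.
f(14/3) = 2420/27, f'(14/3) = 196/3, so y(2) = (14/3) - (2420/27)/(196/3) = 1453/441.

1453/441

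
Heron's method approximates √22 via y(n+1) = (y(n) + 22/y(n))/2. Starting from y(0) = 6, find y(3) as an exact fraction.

5330977/1136568

y(1) = (6 + 22/6)/2 = 29/6.
y(2) = (29/6 + 22/(29/6))/2 = 1633/348.
y(3) = (1633/348 + 22/(1633/348))/2 = 5330977/1136568.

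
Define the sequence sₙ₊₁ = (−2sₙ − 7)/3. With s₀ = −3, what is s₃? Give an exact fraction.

s₁ = (−2·(−3) − 7)/3 = −1/3.
s₂ = (−2·(−1/3) − 7)/3 = −19/9.
s₃ = (−2·(−19/9) − 7)/3 = −25/27.

−25/27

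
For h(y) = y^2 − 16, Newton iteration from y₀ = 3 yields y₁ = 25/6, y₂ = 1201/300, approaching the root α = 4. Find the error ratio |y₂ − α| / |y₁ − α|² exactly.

y₁ − α = 25/6 − 4 = 1/6, so |y₁ − α| = 1/6.
y₂ − α = 1201/300 − 4 = 1/300, so |y₂ − α| = 1/300.
|y₁ − α|² = 1/36.
Ratio = (1/300) / (1/36) = 3/25.

3/25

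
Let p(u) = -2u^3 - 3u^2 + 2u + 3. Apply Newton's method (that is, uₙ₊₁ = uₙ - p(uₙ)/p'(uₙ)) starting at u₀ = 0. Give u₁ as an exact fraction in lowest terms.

-3/2

p'(u) = -6u^2 - 6u + 2.
p(0) = 3, p'(0) = 2, so u₁ = 0 - 3/2 = -3/2.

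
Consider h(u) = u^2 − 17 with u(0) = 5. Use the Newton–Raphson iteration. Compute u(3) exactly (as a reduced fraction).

187457/45465

h'(u) = 2u.
h(5) = 8, h'(5) = 10, so u(1) = 5 − 8/10 = 21/5.
h(21/5) = 16/25, h'(21/5) = 42/5, so u(2) = (21/5) − (16/25)/(42/5) = 433/105.
h(433/105) = 64/11025, h'(433/105) = 866/105, so u(3) = (433/105) − (64/11025)/(866/105) = 187457/45465.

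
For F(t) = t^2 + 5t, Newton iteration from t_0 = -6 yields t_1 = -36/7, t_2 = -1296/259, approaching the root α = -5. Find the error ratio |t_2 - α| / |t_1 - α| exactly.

t_1 - α = -36/7 - (-5) = -36/7 + 5 = -1/7, so |t_1 - α| = 1/7.
t_2 - α = -1296/259 - (-5) = -1296/259 + 5 = -1/259, so |t_2 - α| = 1/259.
Ratio = (1/259) / (1/7) = 1/37.

1/37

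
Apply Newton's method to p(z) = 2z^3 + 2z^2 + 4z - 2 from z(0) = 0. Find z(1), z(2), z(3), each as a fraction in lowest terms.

z(1) = 1/2, z(2) = 2/5, z(3) = 161/410

p'(z) = 6z^2 + 4z + 4.
p(0) = -2, p'(0) = 4, so z(1) = 0 - (-2)/4 = 1/2.
p(1/2) = 3/4, p'(1/2) = 15/2, so z(2) = (1/2) - (3/4)/(15/2) = 2/5.
p(2/5) = 6/125, p'(2/5) = 164/25, so z(3) = (2/5) - (6/125)/(164/25) = 161/410.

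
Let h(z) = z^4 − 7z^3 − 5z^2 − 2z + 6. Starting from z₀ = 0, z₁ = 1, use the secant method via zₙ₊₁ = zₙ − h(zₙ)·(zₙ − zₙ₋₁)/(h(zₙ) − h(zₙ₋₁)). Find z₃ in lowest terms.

h(0) = 6, h(1) = −7. z₂ = 1 − (−7)·(1 − 0)/((−7) − 6) = 6/13.
h(1) = −7, h(6/13) = 96222/28561. z₃ = (6/13) − (96222/28561)·((6/13) − 1)/((96222/28561) − (−7)) = 26928/42307.

26928/42307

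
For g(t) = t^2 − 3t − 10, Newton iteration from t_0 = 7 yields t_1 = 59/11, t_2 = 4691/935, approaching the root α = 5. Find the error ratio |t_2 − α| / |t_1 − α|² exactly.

t_1 − α = 59/11 − 5 = 4/11, so |t_1 − α| = 4/11.
t_2 − α = 4691/935 − 5 = 16/935, so |t_2 − α| = 16/935.
|t_1 − α|² = 16/121.
Ratio = (16/935) / (16/121) = 11/85.

11/85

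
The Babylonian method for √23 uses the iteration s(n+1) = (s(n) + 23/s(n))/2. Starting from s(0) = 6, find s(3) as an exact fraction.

s(1) = (6 + 23/6)/2 = 59/12.
s(2) = (59/12 + 23/(59/12))/2 = 6793/1416.
s(3) = (6793/1416 + 23/(6793/1416))/2 = 92261137/19237776.

92261137/19237776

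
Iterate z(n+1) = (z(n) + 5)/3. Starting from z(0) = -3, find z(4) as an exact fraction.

197/81

z(1) = ((-3) + 5)/3 = 2/3.
z(2) = ((2/3) + 5)/3 = 17/9.
z(3) = ((17/9) + 5)/3 = 62/27.
z(4) = ((62/27) + 5)/3 = 197/81.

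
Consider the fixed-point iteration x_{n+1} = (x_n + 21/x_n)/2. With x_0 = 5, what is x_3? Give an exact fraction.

277727/60605

x_1 = (5 + 21/5)/2 = 23/5.
x_2 = (23/5 + 21/(23/5))/2 = 527/115.
x_3 = (527/115 + 21/(527/115))/2 = 277727/60605.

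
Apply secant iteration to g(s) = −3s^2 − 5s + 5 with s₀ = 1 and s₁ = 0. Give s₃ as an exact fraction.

8/11

g(1) = −3, g(0) = 5. s₂ = 0 − 5·(0 − 1)/(5 − (−3)) = 5/8.
g(0) = 5, g(5/8) = 45/64. s₃ = (5/8) − (45/64)·((5/8) − 0)/((45/64) − 5) = 8/11.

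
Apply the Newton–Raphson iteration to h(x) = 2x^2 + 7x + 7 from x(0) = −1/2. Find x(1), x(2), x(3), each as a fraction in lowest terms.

h'(x) = 4x + 7.
h(−1/2) = 4, h'(−1/2) = 5, so x(1) = (−1/2) − 4/5 = −13/10.
h(−13/10) = 32/25, h'(−13/10) = 9/5, so x(2) = (−13/10) − (32/25)/(9/5) = −181/90.
h(−181/90) = 2048/2025, h'(−181/90) = −47/45, so x(3) = (−181/90) − (2048/2025)/(−47/45) = −4411/4230.

x(1) = −13/10, x(2) = −181/90, x(3) = −4411/4230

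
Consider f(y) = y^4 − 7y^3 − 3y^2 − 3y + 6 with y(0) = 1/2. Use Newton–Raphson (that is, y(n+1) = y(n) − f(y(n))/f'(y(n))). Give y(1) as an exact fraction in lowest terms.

133/172

f'(y) = 4y^3 − 21y^2 − 6y − 3.
f(1/2) = 47/16, f'(1/2) = −43/4, so y(1) = (1/2) − (47/16)/(−43/4) = 133/172.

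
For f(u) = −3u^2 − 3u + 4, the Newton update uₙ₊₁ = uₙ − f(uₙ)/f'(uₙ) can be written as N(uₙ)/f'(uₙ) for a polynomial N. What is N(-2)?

−16

f'(u) = −6u − 3.
N(u) = u·f'(u) − f(u) = u·(−6u − 3) − (−3u^2 − 3u + 4) = −3u^2 − 4.
N(-2) = −16.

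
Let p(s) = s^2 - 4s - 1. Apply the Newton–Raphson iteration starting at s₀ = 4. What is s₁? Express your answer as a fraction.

17/4

p'(s) = 2s - 4.
p(4) = -1, p'(4) = 4, so s₁ = 4 - (-1)/4 = 17/4.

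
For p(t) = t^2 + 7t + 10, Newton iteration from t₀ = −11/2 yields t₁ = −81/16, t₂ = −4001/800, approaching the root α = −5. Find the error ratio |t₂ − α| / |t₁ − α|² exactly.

t₁ − α = −81/16 − (−5) = −81/16 + 5 = −1/16, so |t₁ − α| = 1/16.
t₂ − α = −4001/800 − (−5) = −4001/800 + 5 = −1/800, so |t₂ − α| = 1/800.
|t₁ − α|² = 1/256.
Ratio = (1/800) / (1/256) = 8/25.

8/25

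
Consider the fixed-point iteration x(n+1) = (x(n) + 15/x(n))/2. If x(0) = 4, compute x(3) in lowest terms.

x(1) = (4 + 15/4)/2 = 31/8.
x(2) = (31/8 + 15/(31/8))/2 = 1921/496.
x(3) = (1921/496 + 15/(1921/496))/2 = 7380481/1905632.

7380481/1905632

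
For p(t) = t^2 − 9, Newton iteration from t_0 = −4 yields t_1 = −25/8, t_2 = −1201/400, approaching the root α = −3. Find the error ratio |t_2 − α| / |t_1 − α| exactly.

t_1 − α = −25/8 − (−3) = −25/8 + 3 = −1/8, so |t_1 − α| = 1/8.
t_2 − α = −1201/400 − (−3) = −1201/400 + 3 = −1/400, so |t_2 − α| = 1/400.
Ratio = (1/400) / (1/8) = 1/50.

1/50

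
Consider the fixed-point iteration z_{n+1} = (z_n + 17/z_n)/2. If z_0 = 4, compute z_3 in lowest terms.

9478657/2298912

z_1 = (4 + 17/4)/2 = 33/8.
z_2 = (33/8 + 17/(33/8))/2 = 2177/528.
z_3 = (2177/528 + 17/(2177/528))/2 = 9478657/2298912.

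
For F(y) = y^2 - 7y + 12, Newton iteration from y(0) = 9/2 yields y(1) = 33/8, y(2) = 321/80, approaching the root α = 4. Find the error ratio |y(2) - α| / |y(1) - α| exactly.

y(1) - α = 33/8 - 4 = 1/8, so |y(1) - α| = 1/8.
y(2) - α = 321/80 - 4 = 1/80, so |y(2) - α| = 1/80.
Ratio = (1/80) / (1/8) = 1/10.

1/10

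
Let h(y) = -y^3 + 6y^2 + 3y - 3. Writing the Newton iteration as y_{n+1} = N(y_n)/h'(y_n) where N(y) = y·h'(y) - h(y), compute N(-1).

h'(y) = -3y^2 + 12y + 3.
N(y) = y·h'(y) - h(y) = y·(-3y^2 + 12y + 3) - (-y^3 + 6y^2 + 3y - 3) = -2y^3 + 6y^2 + 3.
N(-1) = 11.

11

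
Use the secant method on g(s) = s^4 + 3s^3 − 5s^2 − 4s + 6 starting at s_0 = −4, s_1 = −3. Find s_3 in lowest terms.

−138048/34037

g(−4) = 6, g(−3) = −27. s_2 = (−3) − (−27)·((−3) − (−4))/((−27) − 6) = −42/11.
g(−3) = −27, g(−42/11) = −88974/14641. s_3 = (−42/11) − (−88974/14641)·((−42/11) − (−3))/((−88974/14641) − (−27)) = −138048/34037.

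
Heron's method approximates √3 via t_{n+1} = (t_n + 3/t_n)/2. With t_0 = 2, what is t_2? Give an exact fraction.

97/56

t_1 = (2 + 3/2)/2 = 7/4.
t_2 = (7/4 + 3/(7/4))/2 = 97/56.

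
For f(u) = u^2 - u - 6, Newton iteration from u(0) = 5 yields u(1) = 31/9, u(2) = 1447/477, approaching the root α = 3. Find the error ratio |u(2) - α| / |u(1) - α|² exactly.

9/53

u(1) - α = 31/9 - 3 = 4/9, so |u(1) - α| = 4/9.
u(2) - α = 1447/477 - 3 = 16/477, so |u(2) - α| = 16/477.
|u(1) - α|² = 16/81.
Ratio = (16/477) / (16/81) = 9/53.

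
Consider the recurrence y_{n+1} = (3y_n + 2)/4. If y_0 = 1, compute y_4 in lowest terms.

431/256

y_1 = (3·1 + 2)/4 = 5/4.
y_2 = (3·(5/4) + 2)/4 = 23/16.
y_3 = (3·(23/16) + 2)/4 = 101/64.
y_4 = (3·(101/64) + 2)/4 = 431/256.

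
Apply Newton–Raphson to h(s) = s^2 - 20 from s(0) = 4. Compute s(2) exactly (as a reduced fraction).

h'(s) = 2s.
h(4) = -4, h'(4) = 8, so s(1) = 4 - (-4)/8 = 9/2.
h(9/2) = 1/4, h'(9/2) = 9, so s(2) = (9/2) - (1/4)/9 = 161/36.

161/36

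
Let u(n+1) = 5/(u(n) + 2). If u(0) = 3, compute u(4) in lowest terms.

u(1) = 5/(3 + 2) = 1.
u(2) = 5/(1 + 2) = 5/3.
u(3) = 5/(5/3 + 2) = 15/11.
u(4) = 5/(15/11 + 2) = 55/37.

55/37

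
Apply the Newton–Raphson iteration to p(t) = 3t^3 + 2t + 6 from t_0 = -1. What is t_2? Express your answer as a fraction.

p'(t) = 9t^2 + 2.
p(-1) = 1, p'(-1) = 11, so t_1 = (-1) - 1/11 = -12/11.
p(-12/11) = -102/1331, p'(-12/11) = 1538/121, so t_2 = (-12/11) - (-102/1331)/(1538/121) = -9177/8459.

-9177/8459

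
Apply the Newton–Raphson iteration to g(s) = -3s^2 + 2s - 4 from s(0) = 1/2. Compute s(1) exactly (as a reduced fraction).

-13/4

g'(s) = -6s + 2.
g(1/2) = -15/4, g'(1/2) = -1, so s(1) = (1/2) - (-15/4)/(-1) = -13/4.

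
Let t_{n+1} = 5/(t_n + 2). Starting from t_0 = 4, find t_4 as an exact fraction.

320/213

t_1 = 5/(4 + 2) = 5/6.
t_2 = 5/(5/6 + 2) = 30/17.
t_3 = 5/(30/17 + 2) = 85/64.
t_4 = 5/(85/64 + 2) = 320/213.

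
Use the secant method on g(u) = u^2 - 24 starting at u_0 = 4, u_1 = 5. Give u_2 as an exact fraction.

g(4) = -8, g(5) = 1. u_2 = 5 - 1·(5 - 4)/(1 - (-8)) = 44/9.

44/9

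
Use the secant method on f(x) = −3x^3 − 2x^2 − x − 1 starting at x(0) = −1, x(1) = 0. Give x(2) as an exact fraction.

f(−1) = 1, f(0) = −1. x(2) = 0 − (−1)·(0 − (−1))/((−1) − 1) = −1/2.

−1/2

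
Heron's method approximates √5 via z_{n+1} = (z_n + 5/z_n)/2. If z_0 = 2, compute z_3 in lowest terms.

z_1 = (2 + 5/2)/2 = 9/4.
z_2 = (9/4 + 5/(9/4))/2 = 161/72.
z_3 = (161/72 + 5/(161/72))/2 = 51841/23184.

51841/23184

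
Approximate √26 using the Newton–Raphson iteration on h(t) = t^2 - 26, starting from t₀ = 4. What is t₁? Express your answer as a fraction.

21/4

h'(t) = 2t.
h(4) = -10, h'(4) = 8, so t₁ = 4 - (-10)/8 = 21/4.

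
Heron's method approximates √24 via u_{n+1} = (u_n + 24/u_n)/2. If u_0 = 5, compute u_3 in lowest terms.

46099201/9409960

u_1 = (5 + 24/5)/2 = 49/10.
u_2 = (49/10 + 24/(49/10))/2 = 4801/980.
u_3 = (4801/980 + 24/(4801/980))/2 = 46099201/9409960.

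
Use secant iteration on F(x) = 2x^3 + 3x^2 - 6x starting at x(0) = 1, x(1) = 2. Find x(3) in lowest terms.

2790/2551

F(1) = -1, F(2) = 16. x(2) = 2 - 16·(2 - 1)/(16 - (-1)) = 18/17.
F(2) = 16, F(18/17) = -3024/4913. x(3) = (18/17) - (-3024/4913)·((18/17) - 2)/((-3024/4913) - 16) = 2790/2551.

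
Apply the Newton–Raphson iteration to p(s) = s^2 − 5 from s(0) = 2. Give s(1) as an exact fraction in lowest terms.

9/4

p'(s) = 2s.
p(2) = −1, p'(2) = 4, so s(1) = 2 − (−1)/4 = 9/4.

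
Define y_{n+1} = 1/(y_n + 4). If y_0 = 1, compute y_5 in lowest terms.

y_1 = 1/(1 + 4) = 1/5.
y_2 = 1/(1/5 + 4) = 5/21.
y_3 = 1/(5/21 + 4) = 21/89.
y_4 = 1/(21/89 + 4) = 89/377.
y_5 = 1/(89/377 + 4) = 377/1597.

377/1597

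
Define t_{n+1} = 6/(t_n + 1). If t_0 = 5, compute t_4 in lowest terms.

t_1 = 6/(5 + 1) = 1.
t_2 = 6/(1 + 1) = 3.
t_3 = 6/(3 + 1) = 3/2.
t_4 = 6/(3/2 + 1) = 12/5.

12/5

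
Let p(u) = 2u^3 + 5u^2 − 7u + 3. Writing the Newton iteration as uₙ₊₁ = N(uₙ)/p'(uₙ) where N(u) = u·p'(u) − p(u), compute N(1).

6

p'(u) = 6u^2 + 10u − 7.
N(u) = u·p'(u) − p(u) = u·(6u^2 + 10u − 7) − (2u^3 + 5u^2 − 7u + 3) = 4u^3 + 5u^2 − 3.
N(1) = 6.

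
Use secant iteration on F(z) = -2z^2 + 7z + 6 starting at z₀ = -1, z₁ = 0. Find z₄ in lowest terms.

-522/733

F(-1) = -3, F(0) = 6. z₂ = 0 - 6·(0 - (-1))/(6 - (-3)) = -2/3.
F(0) = 6, F(-2/3) = 4/9. z₃ = (-2/3) - (4/9)·((-2/3) - 0)/((4/9) - 6) = -18/25.
F(-2/3) = 4/9, F(-18/25) = -48/625. z₄ = (-18/25) - (-48/625)·((-18/25) - (-2/3))/((-48/625) - (4/9)) = -522/733.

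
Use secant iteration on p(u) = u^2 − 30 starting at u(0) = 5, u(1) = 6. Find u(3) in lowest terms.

115/21

p(5) = −5, p(6) = 6. u(2) = 6 − 6·(6 − 5)/(6 − (−5)) = 60/11.
p(6) = 6, p(60/11) = −30/121. u(3) = (60/11) − (−30/121)·((60/11) − 6)/((−30/121) − 6) = 115/21.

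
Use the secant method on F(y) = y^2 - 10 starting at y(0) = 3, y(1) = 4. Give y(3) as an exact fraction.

F(3) = -1, F(4) = 6. y(2) = 4 - 6·(4 - 3)/(6 - (-1)) = 22/7.
F(4) = 6, F(22/7) = -6/49. y(3) = (22/7) - (-6/49)·((22/7) - 4)/((-6/49) - 6) = 79/25.

79/25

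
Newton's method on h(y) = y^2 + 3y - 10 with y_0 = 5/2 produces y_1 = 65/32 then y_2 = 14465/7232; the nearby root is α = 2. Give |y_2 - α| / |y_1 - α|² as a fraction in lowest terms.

y_1 - α = 65/32 - 2 = 1/32, so |y_1 - α| = 1/32.
y_2 - α = 14465/7232 - 2 = 1/7232, so |y_2 - α| = 1/7232.
|y_1 - α|² = 1/1024.
Ratio = (1/7232) / (1/1024) = 16/113.

16/113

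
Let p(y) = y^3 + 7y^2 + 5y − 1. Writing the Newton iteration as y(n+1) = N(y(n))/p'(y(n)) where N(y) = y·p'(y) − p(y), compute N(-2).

13

p'(y) = 3y^2 + 14y + 5.
N(y) = y·p'(y) − p(y) = y·(3y^2 + 14y + 5) − (y^3 + 7y^2 + 5y − 1) = 2y^3 + 7y^2 + 1.
N(-2) = 13.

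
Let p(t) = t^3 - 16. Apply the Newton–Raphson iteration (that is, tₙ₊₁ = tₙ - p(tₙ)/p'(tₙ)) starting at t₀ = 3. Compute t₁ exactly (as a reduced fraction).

70/27

p'(t) = 3t^2.
p(3) = 11, p'(3) = 27, so t₁ = 3 - 11/27 = 70/27.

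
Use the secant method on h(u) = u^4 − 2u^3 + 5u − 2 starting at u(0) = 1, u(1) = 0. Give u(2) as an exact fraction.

h(1) = 2, h(0) = −2. u(2) = 0 − (−2)·(0 − 1)/((−2) − 2) = 1/2.

1/2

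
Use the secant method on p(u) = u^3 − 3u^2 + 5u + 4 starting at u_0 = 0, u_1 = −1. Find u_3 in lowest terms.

−484/889

p(0) = 4, p(−1) = −5. u_2 = (−1) − (−5)·((−1) − 0)/((−5) − 4) = −4/9.
p(−1) = −5, p(−4/9) = 800/729. u_3 = (−4/9) − (800/729)·((−4/9) − (−1))/((800/729) − (−5)) = −484/889.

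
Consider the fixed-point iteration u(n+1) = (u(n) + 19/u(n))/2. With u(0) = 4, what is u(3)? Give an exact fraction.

11916881/2733920

u(1) = (4 + 19/4)/2 = 35/8.
u(2) = (35/8 + 19/(35/8))/2 = 2441/560.
u(3) = (2441/560 + 19/(2441/560))/2 = 11916881/2733920.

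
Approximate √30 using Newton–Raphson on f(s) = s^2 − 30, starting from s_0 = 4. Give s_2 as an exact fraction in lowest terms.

f'(s) = 2s.
f(4) = −14, f'(4) = 8, so s_1 = 4 − (−14)/8 = 23/4.
f(23/4) = 49/16, f'(23/4) = 23/2, so s_2 = (23/4) − (49/16)/(23/2) = 1009/184.

1009/184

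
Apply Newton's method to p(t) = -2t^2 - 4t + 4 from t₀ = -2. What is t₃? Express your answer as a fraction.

-153/56

p'(t) = -4t - 4.
p(-2) = 4, p'(-2) = 4, so t₁ = (-2) - 4/4 = -3.
p(-3) = -2, p'(-3) = 8, so t₂ = (-3) - (-2)/8 = -11/4.
p(-11/4) = -1/8, p'(-11/4) = 7, so t₃ = (-11/4) - (-1/8)/7 = -153/56.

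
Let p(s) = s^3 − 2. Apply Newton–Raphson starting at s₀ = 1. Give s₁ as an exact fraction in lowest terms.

p'(s) = 3s^2.
p(1) = −1, p'(1) = 3, so s₁ = 1 − (−1)/3 = 4/3.

4/3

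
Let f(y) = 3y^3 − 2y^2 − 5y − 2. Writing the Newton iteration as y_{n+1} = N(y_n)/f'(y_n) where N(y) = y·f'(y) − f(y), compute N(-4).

f'(y) = 9y^2 − 4y − 5.
N(y) = y·f'(y) − f(y) = y·(9y^2 − 4y − 5) − (3y^3 − 2y^2 − 5y − 2) = 6y^3 − 2y^2 + 2.
N(-4) = −414.

−414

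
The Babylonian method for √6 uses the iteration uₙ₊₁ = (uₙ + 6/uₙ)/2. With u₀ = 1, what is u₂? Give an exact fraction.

u₁ = (1 + 6/1)/2 = 7/2.
u₂ = (7/2 + 6/(7/2))/2 = 73/28.

73/28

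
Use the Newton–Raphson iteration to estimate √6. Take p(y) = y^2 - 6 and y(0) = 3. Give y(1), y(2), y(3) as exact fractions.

y(1) = 5/2, y(2) = 49/20, y(3) = 4801/1960

p'(y) = 2y.
p(3) = 3, p'(3) = 6, so y(1) = 3 - 3/6 = 5/2.
p(5/2) = 1/4, p'(5/2) = 5, so y(2) = (5/2) - (1/4)/5 = 49/20.
p(49/20) = 1/400, p'(49/20) = 49/10, so y(3) = (49/20) - (1/400)/(49/10) = 4801/1960.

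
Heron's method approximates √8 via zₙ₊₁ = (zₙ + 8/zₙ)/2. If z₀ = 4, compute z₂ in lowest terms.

17/6

z₁ = (4 + 8/4)/2 = 3.
z₂ = (3 + 8/3)/2 = 17/6.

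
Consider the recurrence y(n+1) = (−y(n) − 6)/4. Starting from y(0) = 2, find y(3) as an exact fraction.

y(1) = (−2 − 6)/4 = −2.
y(2) = (−(−2) − 6)/4 = −1.
y(3) = (−(−1) − 6)/4 = −5/4.

−5/4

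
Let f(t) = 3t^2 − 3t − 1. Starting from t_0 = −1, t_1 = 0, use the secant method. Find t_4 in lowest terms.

−16/61

f(−1) = 5, f(0) = −1. t_2 = 0 − (−1)·(0 − (−1))/((−1) − 5) = −1/6.
f(0) = −1, f(−1/6) = −5/12. t_3 = (−1/6) − (−5/12)·((−1/6) − 0)/((−5/12) − (−1)) = −2/7.
f(−1/6) = −5/12, f(−2/7) = 5/49. t_4 = (−2/7) − (5/49)·((−2/7) − (−1/6))/((5/49) − (−5/12)) = −16/61.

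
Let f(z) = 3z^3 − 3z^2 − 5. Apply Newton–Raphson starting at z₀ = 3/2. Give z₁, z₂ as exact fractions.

z₁ = 74/45, z₂ = 715903/439560

f'(z) = 9z^2 − 6z.
f(3/2) = −13/8, f'(3/2) = 45/4, so z₁ = (3/2) − (−13/8)/(45/4) = 74/45.
f(74/45) = 6929/30375, f'(74/45) = 3256/225, so z₂ = (74/45) − (6929/30375)/(3256/225) = 715903/439560.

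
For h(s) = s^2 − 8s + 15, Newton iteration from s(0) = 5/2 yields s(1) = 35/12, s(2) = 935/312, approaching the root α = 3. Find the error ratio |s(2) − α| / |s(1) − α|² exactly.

s(1) − α = 35/12 − 3 = −1/12, so |s(1) − α| = 1/12.
s(2) − α = 935/312 − 3 = −1/312, so |s(2) − α| = 1/312.
|s(1) − α|² = 1/144.
Ratio = (1/312) / (1/144) = 6/13.

6/13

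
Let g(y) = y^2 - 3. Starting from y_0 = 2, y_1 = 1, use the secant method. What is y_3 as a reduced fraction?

7/4

g(2) = 1, g(1) = -2. y_2 = 1 - (-2)·(1 - 2)/((-2) - 1) = 5/3.
g(1) = -2, g(5/3) = -2/9. y_3 = (5/3) - (-2/9)·((5/3) - 1)/((-2/9) - (-2)) = 7/4.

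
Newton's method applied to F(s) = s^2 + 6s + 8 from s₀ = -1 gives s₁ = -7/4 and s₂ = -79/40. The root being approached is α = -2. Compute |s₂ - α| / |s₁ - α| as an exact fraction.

s₁ - α = -7/4 - (-2) = -7/4 + 2 = 1/4, so |s₁ - α| = 1/4.
s₂ - α = -79/40 - (-2) = -79/40 + 2 = 1/40, so |s₂ - α| = 1/40.
Ratio = (1/40) / (1/4) = 1/10.

1/10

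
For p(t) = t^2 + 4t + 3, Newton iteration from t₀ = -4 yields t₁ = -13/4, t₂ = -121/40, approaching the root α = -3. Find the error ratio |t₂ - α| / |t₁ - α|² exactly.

2/5

t₁ - α = -13/4 - (-3) = -13/4 + 3 = -1/4, so |t₁ - α| = 1/4.
t₂ - α = -121/40 - (-3) = -121/40 + 3 = -1/40, so |t₂ - α| = 1/40.
|t₁ - α|² = 1/16.
Ratio = (1/40) / (1/16) = 2/5.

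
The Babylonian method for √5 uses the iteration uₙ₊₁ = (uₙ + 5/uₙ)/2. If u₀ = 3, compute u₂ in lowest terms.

u₁ = (3 + 5/3)/2 = 7/3.
u₂ = (7/3 + 5/(7/3))/2 = 47/21.

47/21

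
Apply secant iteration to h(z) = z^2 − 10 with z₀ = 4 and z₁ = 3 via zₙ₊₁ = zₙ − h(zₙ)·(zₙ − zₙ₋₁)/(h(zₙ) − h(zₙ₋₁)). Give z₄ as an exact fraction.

h(4) = 6, h(3) = −1. z₂ = 3 − (−1)·(3 − 4)/((−1) − 6) = 22/7.
h(3) = −1, h(22/7) = −6/49. z₃ = (22/7) − (−6/49)·((22/7) − 3)/((−6/49) − (−1)) = 136/43.
h(22/7) = −6/49, h(136/43) = 6/1849. z₄ = (136/43) − (6/1849)·((136/43) − (22/7))/((6/1849) − (−6/49)) = 3001/949.

3001/949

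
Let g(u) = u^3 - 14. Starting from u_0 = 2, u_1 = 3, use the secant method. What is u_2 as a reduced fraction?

g(2) = -6, g(3) = 13. u_2 = 3 - 13·(3 - 2)/(13 - (-6)) = 44/19.

44/19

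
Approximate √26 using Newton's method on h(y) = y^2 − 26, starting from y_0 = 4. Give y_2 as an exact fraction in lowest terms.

h'(y) = 2y.
h(4) = −10, h'(4) = 8, so y_1 = 4 − (−10)/8 = 21/4.
h(21/4) = 25/16, h'(21/4) = 21/2, so y_2 = (21/4) − (25/16)/(21/2) = 857/168.

857/168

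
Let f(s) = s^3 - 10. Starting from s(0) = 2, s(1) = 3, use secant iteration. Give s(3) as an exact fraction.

f(2) = -2, f(3) = 17. s(2) = 3 - 17·(3 - 2)/(17 - (-2)) = 40/19.
f(3) = 17, f(40/19) = -4590/6859. s(3) = (40/19) - (-4590/6859)·((40/19) - 3)/((-4590/6859) - 17) = 15250/7129.

15250/7129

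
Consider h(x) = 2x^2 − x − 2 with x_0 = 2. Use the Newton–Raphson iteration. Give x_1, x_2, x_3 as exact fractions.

x_1 = 10/7, x_2 = 298/231, x_3 = 284330/221991

h'(x) = 4x − 1.
h(2) = 4, h'(2) = 7, so x_1 = 2 − 4/7 = 10/7.
h(10/7) = 32/49, h'(10/7) = 33/7, so x_2 = (10/7) − (32/49)/(33/7) = 298/231.
h(298/231) = 2048/53361, h'(298/231) = 961/231, so x_3 = (298/231) − (2048/53361)/(961/231) = 284330/221991.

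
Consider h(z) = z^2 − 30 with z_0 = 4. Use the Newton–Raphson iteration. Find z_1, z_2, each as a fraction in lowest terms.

z_1 = 23/4, z_2 = 1009/184

h'(z) = 2z.
h(4) = −14, h'(4) = 8, so z_1 = 4 − (−14)/8 = 23/4.
h(23/4) = 49/16, h'(23/4) = 23/2, so z_2 = (23/4) − (49/16)/(23/2) = 1009/184.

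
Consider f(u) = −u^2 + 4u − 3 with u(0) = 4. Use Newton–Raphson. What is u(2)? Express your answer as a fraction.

f'(u) = −2u + 4.
f(4) = −3, f'(4) = −4, so u(1) = 4 − (−3)/(−4) = 13/4.
f(13/4) = −9/16, f'(13/4) = −5/2, so u(2) = (13/4) − (−9/16)/(−5/2) = 121/40.

121/40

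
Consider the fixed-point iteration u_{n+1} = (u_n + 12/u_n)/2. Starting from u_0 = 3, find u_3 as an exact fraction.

18817/5432

u_1 = (3 + 12/3)/2 = 7/2.
u_2 = (7/2 + 12/(7/2))/2 = 97/28.
u_3 = (97/28 + 12/(97/28))/2 = 18817/5432.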